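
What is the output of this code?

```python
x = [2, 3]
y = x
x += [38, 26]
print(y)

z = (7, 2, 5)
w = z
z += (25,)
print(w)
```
[2, 3, 38, 26]
(7, 2, 5)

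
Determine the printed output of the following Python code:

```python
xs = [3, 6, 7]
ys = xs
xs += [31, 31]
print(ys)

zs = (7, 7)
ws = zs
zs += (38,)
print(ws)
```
[3, 6, 7, 31, 31]
(7, 7)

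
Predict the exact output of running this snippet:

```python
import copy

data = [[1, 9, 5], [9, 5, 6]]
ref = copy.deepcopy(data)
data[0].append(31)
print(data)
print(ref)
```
[[1, 9, 5, 31], [9, 5, 6]]
[[1, 9, 5], [9, 5, 6]]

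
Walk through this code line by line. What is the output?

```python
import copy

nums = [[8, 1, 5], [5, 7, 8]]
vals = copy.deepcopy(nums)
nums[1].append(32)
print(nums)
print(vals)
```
[[8, 1, 5], [5, 7, 8, 32]]
[[8, 1, 5], [5, 7, 8]]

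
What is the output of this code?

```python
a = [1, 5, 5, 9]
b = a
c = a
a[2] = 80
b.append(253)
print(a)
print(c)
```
[1, 5, 80, 9, 253]
[1, 5, 80, 9, 253]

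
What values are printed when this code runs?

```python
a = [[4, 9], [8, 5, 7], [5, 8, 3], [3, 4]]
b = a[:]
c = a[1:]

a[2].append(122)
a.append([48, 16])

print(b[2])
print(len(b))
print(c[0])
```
[5, 8, 3, 122]
4
[8, 5, 7]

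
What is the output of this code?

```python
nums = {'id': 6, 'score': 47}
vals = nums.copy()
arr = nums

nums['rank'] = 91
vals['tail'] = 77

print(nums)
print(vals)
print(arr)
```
{'id': 6, 'score': 47, 'rank': 91}
{'id': 6, 'score': 47, 'tail': 77}
{'id': 6, 'score': 47, 'rank': 91}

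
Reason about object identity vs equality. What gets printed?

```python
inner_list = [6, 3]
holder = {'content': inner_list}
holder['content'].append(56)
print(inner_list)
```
[6, 3, 56]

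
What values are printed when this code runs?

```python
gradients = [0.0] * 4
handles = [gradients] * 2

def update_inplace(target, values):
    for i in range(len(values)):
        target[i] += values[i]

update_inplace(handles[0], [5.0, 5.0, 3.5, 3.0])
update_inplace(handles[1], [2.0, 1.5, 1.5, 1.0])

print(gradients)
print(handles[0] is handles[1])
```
[7.0, 6.5, 5.0, 4.0]
True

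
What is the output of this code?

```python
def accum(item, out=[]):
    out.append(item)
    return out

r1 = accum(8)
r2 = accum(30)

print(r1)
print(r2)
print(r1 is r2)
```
[8, 30]
[8, 30]
True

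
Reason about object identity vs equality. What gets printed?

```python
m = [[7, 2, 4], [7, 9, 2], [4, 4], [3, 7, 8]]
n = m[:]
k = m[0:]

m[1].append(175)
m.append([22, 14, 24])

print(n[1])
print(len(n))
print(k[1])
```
[7, 9, 2, 175]
4
[7, 9, 2, 175]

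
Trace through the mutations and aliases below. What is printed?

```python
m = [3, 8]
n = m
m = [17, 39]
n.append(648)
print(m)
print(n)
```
[17, 39]
[3, 8, 648]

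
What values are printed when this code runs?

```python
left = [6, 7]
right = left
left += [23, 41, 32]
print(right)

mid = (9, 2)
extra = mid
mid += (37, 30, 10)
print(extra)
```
[6, 7, 23, 41, 32]
(9, 2)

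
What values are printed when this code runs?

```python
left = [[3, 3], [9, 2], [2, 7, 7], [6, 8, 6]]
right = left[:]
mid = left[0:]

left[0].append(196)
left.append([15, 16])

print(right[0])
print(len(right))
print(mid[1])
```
[3, 3, 196]
4
[9, 2]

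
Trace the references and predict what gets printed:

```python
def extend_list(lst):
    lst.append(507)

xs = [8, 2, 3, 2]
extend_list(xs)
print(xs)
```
[8, 2, 3, 2, 507]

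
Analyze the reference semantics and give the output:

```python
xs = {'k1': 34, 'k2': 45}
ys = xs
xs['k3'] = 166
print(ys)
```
{'k1': 34, 'k2': 45, 'k3': 166}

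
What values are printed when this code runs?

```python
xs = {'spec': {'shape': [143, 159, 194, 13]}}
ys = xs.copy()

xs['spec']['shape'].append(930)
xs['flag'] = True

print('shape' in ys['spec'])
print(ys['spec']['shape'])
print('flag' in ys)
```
True
[143, 159, 194, 13, 930]
False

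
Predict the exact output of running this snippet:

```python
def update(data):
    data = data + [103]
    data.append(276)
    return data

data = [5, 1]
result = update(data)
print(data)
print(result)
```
[5, 1]
[5, 1, 103, 276]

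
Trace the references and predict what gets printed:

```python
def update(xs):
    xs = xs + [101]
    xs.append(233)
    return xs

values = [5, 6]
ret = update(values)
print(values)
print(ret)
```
[5, 6]
[5, 6, 101, 233]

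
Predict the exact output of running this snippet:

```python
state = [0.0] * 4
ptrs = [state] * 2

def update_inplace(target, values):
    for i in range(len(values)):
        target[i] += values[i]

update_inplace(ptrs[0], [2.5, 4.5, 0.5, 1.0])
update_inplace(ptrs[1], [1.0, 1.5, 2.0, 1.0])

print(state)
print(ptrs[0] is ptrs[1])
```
[3.5, 6.0, 2.5, 2.0]
True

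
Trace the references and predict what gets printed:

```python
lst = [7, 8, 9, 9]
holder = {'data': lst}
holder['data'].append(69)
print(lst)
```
[7, 8, 9, 9, 69]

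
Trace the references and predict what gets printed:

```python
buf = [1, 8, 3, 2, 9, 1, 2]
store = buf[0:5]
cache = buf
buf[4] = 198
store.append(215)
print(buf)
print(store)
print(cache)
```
[1, 8, 3, 2, 198, 1, 2]
[1, 8, 3, 2, 9, 215]
[1, 8, 3, 2, 198, 1, 2]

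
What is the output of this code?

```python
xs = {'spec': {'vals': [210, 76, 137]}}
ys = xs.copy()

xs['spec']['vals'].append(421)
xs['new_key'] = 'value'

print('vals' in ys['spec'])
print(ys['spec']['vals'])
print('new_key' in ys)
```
True
[210, 76, 137, 421]
False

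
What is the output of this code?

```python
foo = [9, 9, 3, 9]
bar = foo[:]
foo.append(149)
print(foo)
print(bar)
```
[9, 9, 3, 9, 149]
[9, 9, 3, 9]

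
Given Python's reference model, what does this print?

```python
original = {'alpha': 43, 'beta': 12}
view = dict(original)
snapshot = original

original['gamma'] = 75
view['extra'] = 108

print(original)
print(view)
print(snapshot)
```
{'alpha': 43, 'beta': 12, 'gamma': 75}
{'alpha': 43, 'beta': 12, 'extra': 108}
{'alpha': 43, 'beta': 12, 'gamma': 75}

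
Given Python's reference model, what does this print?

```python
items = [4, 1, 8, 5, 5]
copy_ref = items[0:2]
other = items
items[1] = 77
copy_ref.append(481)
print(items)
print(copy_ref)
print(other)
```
[4, 77, 8, 5, 5]
[4, 1, 481]
[4, 77, 8, 5, 5]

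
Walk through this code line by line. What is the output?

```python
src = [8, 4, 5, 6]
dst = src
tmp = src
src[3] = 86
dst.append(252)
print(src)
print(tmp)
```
[8, 4, 5, 86, 252]
[8, 4, 5, 86, 252]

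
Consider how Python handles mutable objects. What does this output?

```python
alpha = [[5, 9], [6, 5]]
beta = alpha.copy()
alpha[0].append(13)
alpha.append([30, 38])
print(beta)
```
[[5, 9, 13], [6, 5]]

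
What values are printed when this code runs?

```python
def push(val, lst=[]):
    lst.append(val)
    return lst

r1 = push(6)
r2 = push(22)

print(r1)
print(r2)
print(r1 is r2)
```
[6, 22]
[6, 22]
True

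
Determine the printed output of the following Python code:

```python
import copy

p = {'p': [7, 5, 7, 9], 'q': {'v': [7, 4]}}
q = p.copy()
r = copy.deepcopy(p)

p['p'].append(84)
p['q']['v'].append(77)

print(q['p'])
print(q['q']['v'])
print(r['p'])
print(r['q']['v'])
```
[7, 5, 7, 9, 84]
[7, 4, 77]
[7, 5, 7, 9]
[7, 4]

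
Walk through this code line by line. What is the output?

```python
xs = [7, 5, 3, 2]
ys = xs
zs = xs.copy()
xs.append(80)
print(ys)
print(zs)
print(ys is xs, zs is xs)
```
[7, 5, 3, 2, 80]
[7, 5, 3, 2]
True False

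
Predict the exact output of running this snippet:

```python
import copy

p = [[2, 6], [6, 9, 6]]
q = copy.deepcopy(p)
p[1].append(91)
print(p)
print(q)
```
[[2, 6], [6, 9, 6, 91]]
[[2, 6], [6, 9, 6]]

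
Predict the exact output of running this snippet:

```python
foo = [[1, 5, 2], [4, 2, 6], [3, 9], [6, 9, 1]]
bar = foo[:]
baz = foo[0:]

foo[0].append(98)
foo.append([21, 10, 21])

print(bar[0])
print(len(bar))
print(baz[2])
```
[1, 5, 2, 98]
4
[3, 9]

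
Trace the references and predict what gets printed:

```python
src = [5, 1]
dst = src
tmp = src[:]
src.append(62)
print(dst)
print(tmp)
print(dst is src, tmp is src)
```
[5, 1, 62]
[5, 1]
True False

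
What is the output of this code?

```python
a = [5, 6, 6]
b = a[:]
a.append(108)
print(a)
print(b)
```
[5, 6, 6, 108]
[5, 6, 6]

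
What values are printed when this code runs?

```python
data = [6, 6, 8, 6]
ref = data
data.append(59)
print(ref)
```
[6, 6, 8, 6, 59]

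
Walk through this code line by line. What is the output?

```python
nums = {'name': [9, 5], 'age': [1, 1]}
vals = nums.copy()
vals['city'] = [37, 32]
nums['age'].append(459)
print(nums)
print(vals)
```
{'name': [9, 5], 'age': [1, 1, 459]}
{'name': [9, 5], 'age': [1, 1, 459], 'city': [37, 32]}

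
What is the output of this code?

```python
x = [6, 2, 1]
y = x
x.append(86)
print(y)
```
[6, 2, 1, 86]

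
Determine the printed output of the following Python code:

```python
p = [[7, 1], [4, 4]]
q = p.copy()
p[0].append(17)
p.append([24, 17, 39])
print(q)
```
[[7, 1, 17], [4, 4]]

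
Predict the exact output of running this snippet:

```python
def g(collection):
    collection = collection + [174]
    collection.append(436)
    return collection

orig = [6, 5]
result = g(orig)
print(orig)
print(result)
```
[6, 5]
[6, 5, 174, 436]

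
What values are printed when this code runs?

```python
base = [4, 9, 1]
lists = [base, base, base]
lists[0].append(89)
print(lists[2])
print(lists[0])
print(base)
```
[4, 9, 1, 89]
[4, 9, 1, 89]
[4, 9, 1, 89]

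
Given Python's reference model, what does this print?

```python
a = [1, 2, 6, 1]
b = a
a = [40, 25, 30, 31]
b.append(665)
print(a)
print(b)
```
[40, 25, 30, 31]
[1, 2, 6, 1, 665]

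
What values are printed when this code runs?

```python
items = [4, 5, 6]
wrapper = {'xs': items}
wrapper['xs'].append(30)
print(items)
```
[4, 5, 6, 30]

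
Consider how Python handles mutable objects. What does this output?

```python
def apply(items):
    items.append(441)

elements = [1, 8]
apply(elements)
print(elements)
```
[1, 8, 441]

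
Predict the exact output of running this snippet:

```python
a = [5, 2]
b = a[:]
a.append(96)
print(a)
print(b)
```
[5, 2, 96]
[5, 2]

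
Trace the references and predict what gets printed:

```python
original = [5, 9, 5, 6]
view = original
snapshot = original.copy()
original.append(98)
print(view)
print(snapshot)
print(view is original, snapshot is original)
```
[5, 9, 5, 6, 98]
[5, 9, 5, 6]
True False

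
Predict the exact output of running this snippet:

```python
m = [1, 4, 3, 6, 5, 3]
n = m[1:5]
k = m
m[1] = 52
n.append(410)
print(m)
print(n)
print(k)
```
[1, 52, 3, 6, 5, 3]
[4, 3, 6, 5, 410]
[1, 52, 3, 6, 5, 3]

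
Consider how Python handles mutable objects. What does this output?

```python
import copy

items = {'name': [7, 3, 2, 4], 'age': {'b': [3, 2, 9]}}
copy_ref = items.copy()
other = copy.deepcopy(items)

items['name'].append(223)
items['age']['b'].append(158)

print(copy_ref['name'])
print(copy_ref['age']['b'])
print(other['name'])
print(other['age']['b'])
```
[7, 3, 2, 4, 223]
[3, 2, 9, 158]
[7, 3, 2, 4]
[3, 2, 9]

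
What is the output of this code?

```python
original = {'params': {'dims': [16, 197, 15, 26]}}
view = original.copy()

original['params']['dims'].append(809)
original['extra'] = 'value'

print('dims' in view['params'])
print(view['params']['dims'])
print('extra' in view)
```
True
[16, 197, 15, 26, 809]
False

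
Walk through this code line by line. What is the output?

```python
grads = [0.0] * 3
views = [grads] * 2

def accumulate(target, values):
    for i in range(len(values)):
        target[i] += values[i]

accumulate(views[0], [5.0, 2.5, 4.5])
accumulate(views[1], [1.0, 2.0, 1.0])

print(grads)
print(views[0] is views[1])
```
[6.0, 4.5, 5.5]
True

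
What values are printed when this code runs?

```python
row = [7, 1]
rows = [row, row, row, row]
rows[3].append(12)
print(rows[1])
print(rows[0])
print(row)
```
[7, 1, 12]
[7, 1, 12]
[7, 1, 12]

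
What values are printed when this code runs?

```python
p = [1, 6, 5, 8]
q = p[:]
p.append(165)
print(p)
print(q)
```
[1, 6, 5, 8, 165]
[1, 6, 5, 8]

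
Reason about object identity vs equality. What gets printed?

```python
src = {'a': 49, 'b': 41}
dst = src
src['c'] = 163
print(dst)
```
{'a': 49, 'b': 41, 'c': 163}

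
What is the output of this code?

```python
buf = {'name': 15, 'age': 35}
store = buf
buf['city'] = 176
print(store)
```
{'name': 15, 'age': 35, 'city': 176}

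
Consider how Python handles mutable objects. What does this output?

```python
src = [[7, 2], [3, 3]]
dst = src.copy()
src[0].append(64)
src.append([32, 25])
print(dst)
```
[[7, 2, 64], [3, 3]]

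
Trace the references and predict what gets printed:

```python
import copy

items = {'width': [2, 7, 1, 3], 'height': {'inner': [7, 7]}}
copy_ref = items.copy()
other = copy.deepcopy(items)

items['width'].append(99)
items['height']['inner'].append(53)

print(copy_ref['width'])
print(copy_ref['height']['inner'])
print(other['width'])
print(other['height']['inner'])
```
[2, 7, 1, 3, 99]
[7, 7, 53]
[2, 7, 1, 3]
[7, 7]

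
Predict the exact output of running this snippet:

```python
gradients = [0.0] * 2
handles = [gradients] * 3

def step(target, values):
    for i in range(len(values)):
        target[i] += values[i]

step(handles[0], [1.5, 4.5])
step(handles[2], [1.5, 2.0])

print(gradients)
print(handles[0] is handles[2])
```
[3.0, 6.5]
True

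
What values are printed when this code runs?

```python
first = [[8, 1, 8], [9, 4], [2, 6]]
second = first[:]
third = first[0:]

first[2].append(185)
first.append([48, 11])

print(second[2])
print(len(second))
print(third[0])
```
[2, 6, 185]
3
[8, 1, 8]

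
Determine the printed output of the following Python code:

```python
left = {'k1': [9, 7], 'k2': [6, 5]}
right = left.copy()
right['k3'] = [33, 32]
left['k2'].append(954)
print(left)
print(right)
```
{'k1': [9, 7], 'k2': [6, 5, 954]}
{'k1': [9, 7], 'k2': [6, 5, 954], 'k3': [33, 32]}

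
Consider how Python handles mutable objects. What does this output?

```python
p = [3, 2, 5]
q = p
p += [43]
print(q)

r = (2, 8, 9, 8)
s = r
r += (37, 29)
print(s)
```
[3, 2, 5, 43]
(2, 8, 9, 8)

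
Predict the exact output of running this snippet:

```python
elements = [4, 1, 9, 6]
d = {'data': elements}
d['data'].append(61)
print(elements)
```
[4, 1, 9, 6, 61]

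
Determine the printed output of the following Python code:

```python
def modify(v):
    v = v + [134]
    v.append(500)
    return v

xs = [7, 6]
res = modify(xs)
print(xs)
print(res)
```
[7, 6]
[7, 6, 134, 500]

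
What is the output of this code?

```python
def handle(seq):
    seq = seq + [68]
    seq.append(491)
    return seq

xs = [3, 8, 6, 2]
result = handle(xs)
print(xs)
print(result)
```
[3, 8, 6, 2]
[3, 8, 6, 2, 68, 491]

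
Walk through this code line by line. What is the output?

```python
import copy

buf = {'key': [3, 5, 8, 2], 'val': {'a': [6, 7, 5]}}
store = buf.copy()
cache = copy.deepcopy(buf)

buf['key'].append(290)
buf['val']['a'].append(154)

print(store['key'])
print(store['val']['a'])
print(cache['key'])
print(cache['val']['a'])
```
[3, 5, 8, 2, 290]
[6, 7, 5, 154]
[3, 5, 8, 2]
[6, 7, 5]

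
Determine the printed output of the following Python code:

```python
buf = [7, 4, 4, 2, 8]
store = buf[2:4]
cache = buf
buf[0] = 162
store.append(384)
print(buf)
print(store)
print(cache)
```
[162, 4, 4, 2, 8]
[4, 2, 384]
[162, 4, 4, 2, 8]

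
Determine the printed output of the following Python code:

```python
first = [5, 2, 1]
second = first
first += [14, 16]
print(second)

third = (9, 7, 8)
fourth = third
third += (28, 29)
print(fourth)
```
[5, 2, 1, 14, 16]
(9, 7, 8)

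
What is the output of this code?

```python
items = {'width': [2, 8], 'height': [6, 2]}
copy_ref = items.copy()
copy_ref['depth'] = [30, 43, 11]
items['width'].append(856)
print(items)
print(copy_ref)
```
{'width': [2, 8, 856], 'height': [6, 2]}
{'width': [2, 8, 856], 'height': [6, 2], 'depth': [30, 43, 11]}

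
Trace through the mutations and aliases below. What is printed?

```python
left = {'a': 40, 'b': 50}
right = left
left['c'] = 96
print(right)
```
{'a': 40, 'b': 50, 'c': 96}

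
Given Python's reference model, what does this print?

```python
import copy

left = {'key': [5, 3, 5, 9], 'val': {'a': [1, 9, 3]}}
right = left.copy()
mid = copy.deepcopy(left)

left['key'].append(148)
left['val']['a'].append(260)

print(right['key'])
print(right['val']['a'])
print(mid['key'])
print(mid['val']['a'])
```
[5, 3, 5, 9, 148]
[1, 9, 3, 260]
[5, 3, 5, 9]
[1, 9, 3]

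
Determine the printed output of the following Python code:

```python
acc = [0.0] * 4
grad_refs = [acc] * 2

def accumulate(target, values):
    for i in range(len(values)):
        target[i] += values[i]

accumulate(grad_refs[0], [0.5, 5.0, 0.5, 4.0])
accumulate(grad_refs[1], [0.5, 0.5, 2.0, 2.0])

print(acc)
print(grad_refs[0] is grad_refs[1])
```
[1.0, 5.5, 2.5, 6.0]
True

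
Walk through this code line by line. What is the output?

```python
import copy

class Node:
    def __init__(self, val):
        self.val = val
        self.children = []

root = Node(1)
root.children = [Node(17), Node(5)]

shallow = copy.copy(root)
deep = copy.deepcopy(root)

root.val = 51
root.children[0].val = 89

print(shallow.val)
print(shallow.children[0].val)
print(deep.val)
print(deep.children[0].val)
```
1
89
1
17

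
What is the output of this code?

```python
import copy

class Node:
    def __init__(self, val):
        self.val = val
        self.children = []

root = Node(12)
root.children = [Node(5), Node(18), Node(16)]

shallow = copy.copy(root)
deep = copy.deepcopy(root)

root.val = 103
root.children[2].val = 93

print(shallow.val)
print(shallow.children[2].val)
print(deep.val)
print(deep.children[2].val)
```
12
93
12
16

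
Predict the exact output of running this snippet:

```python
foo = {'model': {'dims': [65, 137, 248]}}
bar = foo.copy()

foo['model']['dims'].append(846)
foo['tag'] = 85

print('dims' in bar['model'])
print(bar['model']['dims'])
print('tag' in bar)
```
True
[65, 137, 248, 846]
False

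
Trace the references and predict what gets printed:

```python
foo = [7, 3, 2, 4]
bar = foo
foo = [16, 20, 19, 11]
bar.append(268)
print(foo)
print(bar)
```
[16, 20, 19, 11]
[7, 3, 2, 4, 268]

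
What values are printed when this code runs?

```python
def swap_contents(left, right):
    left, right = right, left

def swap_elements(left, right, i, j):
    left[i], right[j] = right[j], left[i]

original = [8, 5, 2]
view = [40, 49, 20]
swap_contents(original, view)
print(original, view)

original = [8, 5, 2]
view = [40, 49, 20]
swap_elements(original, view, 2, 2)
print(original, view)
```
[8, 5, 2] [40, 49, 20]
[8, 5, 20] [40, 49, 2]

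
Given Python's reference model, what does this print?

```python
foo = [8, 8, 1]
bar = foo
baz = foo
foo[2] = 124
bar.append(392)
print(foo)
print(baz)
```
[8, 8, 124, 392]
[8, 8, 124, 392]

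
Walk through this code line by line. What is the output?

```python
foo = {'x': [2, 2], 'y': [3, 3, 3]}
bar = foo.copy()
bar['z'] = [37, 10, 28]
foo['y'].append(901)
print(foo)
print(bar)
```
{'x': [2, 2], 'y': [3, 3, 3, 901]}
{'x': [2, 2], 'y': [3, 3, 3, 901], 'z': [37, 10, 28]}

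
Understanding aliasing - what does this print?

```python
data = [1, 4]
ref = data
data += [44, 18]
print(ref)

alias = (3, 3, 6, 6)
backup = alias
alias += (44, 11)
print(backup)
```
[1, 4, 44, 18]
(3, 3, 6, 6)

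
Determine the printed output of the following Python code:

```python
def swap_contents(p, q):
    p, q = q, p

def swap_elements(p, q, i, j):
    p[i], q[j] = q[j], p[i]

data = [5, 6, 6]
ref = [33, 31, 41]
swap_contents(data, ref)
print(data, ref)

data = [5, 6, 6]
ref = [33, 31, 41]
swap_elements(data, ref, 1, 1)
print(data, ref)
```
[5, 6, 6] [33, 31, 41]
[5, 31, 6] [33, 6, 41]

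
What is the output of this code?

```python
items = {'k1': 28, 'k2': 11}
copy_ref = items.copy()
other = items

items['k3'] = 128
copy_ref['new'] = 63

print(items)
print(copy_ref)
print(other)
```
{'k1': 28, 'k2': 11, 'k3': 128}
{'k1': 28, 'k2': 11, 'new': 63}
{'k1': 28, 'k2': 11, 'k3': 128}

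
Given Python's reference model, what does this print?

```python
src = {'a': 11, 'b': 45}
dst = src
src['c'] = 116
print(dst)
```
{'a': 11, 'b': 45, 'c': 116}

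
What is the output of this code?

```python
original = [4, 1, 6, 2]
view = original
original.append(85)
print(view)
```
[4, 1, 6, 2, 85]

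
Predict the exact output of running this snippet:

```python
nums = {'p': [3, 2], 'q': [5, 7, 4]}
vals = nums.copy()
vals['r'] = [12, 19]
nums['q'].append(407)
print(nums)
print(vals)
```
{'p': [3, 2], 'q': [5, 7, 4, 407]}
{'p': [3, 2], 'q': [5, 7, 4, 407], 'r': [12, 19]}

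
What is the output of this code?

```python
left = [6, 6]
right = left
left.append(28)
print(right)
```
[6, 6, 28]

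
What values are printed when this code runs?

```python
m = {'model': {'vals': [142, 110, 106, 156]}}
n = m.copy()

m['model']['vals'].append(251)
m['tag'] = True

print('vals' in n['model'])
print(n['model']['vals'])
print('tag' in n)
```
True
[142, 110, 106, 156, 251]
False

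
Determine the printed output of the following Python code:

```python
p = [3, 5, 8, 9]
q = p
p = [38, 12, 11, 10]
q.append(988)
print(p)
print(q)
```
[38, 12, 11, 10]
[3, 5, 8, 9, 988]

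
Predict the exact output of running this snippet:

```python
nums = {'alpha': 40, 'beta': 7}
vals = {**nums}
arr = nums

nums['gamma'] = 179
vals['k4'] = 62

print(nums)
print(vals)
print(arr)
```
{'alpha': 40, 'beta': 7, 'gamma': 179}
{'alpha': 40, 'beta': 7, 'k4': 62}
{'alpha': 40, 'beta': 7, 'gamma': 179}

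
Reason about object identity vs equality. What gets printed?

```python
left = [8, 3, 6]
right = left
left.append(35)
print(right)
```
[8, 3, 6, 35]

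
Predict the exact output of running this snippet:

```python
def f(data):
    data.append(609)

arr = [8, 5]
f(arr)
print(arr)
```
[8, 5, 609]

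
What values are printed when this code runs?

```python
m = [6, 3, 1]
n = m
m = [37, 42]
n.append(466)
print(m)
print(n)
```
[37, 42]
[6, 3, 1, 466]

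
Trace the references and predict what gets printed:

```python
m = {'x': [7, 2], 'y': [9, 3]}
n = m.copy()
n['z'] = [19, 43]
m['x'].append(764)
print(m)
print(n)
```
{'x': [7, 2, 764], 'y': [9, 3]}
{'x': [7, 2, 764], 'y': [9, 3], 'z': [19, 43]}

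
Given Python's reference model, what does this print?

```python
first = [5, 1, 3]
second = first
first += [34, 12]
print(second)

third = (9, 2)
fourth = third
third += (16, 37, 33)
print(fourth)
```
[5, 1, 3, 34, 12]
(9, 2)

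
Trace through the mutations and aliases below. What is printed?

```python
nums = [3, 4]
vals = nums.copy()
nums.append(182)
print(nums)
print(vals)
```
[3, 4, 182]
[3, 4]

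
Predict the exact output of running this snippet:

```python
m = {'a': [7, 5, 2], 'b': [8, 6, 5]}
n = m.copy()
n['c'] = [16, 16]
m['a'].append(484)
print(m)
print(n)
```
{'a': [7, 5, 2, 484], 'b': [8, 6, 5]}
{'a': [7, 5, 2, 484], 'b': [8, 6, 5], 'c': [16, 16]}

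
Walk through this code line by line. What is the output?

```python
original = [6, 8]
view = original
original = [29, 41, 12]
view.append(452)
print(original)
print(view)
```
[29, 41, 12]
[6, 8, 452]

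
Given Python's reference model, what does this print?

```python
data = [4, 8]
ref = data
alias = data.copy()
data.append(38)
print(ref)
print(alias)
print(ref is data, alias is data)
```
[4, 8, 38]
[4, 8]
True False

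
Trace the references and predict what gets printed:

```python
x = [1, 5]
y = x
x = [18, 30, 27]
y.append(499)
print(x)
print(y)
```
[18, 30, 27]
[1, 5, 499]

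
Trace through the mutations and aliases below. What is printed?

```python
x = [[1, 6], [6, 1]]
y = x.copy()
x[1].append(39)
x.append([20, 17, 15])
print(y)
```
[[1, 6], [6, 1, 39]]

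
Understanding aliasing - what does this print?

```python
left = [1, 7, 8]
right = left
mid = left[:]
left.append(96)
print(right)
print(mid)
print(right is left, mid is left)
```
[1, 7, 8, 96]
[1, 7, 8]
True False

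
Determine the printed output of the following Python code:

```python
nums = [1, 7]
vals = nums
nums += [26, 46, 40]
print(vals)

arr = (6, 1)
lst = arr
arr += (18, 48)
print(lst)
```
[1, 7, 26, 46, 40]
(6, 1)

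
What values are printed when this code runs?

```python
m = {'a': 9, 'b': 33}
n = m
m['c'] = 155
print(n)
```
{'a': 9, 'b': 33, 'c': 155}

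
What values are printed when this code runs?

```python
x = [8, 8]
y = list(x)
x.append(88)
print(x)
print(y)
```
[8, 8, 88]
[8, 8]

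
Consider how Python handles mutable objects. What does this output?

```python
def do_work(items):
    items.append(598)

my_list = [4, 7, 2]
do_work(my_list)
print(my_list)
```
[4, 7, 2, 598]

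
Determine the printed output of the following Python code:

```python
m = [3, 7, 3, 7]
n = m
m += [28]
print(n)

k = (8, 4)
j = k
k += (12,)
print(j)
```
[3, 7, 3, 7, 28]
(8, 4)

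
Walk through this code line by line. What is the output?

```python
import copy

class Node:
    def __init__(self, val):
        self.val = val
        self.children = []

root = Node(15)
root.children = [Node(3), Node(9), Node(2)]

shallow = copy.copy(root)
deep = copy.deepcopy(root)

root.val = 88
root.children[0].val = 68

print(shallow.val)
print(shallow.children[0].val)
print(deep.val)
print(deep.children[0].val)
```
15
68
15
3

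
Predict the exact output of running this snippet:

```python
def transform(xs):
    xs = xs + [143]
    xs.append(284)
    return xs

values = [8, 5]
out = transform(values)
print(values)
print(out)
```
[8, 5]
[8, 5, 143, 284]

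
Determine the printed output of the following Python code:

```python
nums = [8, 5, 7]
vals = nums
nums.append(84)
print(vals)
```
[8, 5, 7, 84]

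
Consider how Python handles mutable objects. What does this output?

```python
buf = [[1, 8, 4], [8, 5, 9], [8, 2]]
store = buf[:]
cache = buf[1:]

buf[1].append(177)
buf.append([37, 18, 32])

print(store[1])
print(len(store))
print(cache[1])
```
[8, 5, 9, 177]
3
[8, 2]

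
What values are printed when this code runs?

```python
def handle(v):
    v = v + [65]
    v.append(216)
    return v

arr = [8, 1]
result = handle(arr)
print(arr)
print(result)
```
[8, 1]
[8, 1, 65, 216]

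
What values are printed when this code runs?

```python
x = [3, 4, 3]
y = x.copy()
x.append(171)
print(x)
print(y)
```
[3, 4, 3, 171]
[3, 4, 3]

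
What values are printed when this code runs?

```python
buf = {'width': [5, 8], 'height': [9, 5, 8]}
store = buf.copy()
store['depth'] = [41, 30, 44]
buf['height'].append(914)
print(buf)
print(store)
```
{'width': [5, 8], 'height': [9, 5, 8, 914]}
{'width': [5, 8], 'height': [9, 5, 8, 914], 'depth': [41, 30, 44]}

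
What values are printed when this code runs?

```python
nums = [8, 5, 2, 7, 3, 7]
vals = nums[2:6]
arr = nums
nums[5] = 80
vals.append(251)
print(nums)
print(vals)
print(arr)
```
[8, 5, 2, 7, 3, 80]
[2, 7, 3, 7, 251]
[8, 5, 2, 7, 3, 80]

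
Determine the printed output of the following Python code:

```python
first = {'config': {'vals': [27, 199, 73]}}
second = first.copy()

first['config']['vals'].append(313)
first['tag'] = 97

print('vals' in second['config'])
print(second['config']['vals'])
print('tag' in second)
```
True
[27, 199, 73, 313]
False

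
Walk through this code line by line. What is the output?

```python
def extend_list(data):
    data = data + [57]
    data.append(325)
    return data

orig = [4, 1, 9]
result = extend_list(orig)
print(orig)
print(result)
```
[4, 1, 9]
[4, 1, 9, 57, 325]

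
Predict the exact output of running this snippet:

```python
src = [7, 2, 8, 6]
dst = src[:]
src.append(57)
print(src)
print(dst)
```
[7, 2, 8, 6, 57]
[7, 2, 8, 6]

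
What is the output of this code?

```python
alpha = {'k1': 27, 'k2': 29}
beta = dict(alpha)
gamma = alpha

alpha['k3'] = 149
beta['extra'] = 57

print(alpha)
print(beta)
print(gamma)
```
{'k1': 27, 'k2': 29, 'k3': 149}
{'k1': 27, 'k2': 29, 'extra': 57}
{'k1': 27, 'k2': 29, 'k3': 149}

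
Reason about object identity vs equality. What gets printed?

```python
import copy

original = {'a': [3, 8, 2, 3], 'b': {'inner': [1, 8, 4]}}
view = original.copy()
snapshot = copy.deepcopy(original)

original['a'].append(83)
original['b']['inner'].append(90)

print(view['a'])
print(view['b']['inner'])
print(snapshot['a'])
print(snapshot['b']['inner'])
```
[3, 8, 2, 3, 83]
[1, 8, 4, 90]
[3, 8, 2, 3]
[1, 8, 4]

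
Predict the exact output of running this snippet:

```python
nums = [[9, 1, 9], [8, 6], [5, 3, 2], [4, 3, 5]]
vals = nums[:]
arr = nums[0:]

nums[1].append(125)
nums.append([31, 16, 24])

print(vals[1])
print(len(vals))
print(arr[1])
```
[8, 6, 125]
4
[8, 6, 125]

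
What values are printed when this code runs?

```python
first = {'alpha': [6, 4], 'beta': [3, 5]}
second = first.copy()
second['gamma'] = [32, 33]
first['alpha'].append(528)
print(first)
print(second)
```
{'alpha': [6, 4, 528], 'beta': [3, 5]}
{'alpha': [6, 4, 528], 'beta': [3, 5], 'gamma': [32, 33]}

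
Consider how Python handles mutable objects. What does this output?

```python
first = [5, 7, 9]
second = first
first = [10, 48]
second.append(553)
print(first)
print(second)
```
[10, 48]
[5, 7, 9, 553]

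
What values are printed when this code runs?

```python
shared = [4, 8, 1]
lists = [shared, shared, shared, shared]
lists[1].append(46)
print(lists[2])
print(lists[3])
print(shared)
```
[4, 8, 1, 46]
[4, 8, 1, 46]
[4, 8, 1, 46]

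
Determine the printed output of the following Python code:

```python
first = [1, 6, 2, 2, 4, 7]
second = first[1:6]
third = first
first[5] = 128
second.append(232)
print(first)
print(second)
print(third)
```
[1, 6, 2, 2, 4, 128]
[6, 2, 2, 4, 7, 232]
[1, 6, 2, 2, 4, 128]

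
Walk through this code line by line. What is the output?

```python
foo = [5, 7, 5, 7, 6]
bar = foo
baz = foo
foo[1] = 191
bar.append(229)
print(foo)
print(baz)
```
[5, 191, 5, 7, 6, 229]
[5, 191, 5, 7, 6, 229]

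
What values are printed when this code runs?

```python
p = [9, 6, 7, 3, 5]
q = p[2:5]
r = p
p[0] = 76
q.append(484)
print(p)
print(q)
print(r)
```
[76, 6, 7, 3, 5]
[7, 3, 5, 484]
[76, 6, 7, 3, 5]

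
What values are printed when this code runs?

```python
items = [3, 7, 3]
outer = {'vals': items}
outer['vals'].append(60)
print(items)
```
[3, 7, 3, 60]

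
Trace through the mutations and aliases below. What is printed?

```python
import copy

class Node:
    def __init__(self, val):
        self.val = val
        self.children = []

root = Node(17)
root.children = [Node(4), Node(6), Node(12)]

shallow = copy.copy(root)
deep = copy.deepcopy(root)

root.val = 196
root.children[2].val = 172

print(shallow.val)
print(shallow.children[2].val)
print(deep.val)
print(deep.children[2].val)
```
17
172
17
12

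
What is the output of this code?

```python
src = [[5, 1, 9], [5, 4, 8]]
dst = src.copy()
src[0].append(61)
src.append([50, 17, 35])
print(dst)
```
[[5, 1, 9, 61], [5, 4, 8]]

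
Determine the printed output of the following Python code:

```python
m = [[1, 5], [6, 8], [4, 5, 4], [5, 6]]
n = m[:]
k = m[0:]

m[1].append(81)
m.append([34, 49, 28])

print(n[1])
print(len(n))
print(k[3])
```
[6, 8, 81]
4
[5, 6]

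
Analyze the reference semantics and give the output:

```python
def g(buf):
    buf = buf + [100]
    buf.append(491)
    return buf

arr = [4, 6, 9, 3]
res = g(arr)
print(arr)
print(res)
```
[4, 6, 9, 3]
[4, 6, 9, 3, 100, 491]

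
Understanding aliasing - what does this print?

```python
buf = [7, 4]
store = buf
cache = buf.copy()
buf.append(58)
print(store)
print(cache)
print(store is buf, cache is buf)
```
[7, 4, 58]
[7, 4]
True False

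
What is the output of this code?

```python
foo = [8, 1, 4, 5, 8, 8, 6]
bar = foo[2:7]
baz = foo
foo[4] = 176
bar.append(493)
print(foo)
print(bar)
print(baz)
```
[8, 1, 4, 5, 176, 8, 6]
[4, 5, 8, 8, 6, 493]
[8, 1, 4, 5, 176, 8, 6]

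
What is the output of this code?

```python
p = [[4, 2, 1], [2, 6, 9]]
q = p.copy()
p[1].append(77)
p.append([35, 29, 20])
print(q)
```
[[4, 2, 1], [2, 6, 9, 77]]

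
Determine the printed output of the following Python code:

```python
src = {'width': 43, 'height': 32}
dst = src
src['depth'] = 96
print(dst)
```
{'width': 43, 'height': 32, 'depth': 96}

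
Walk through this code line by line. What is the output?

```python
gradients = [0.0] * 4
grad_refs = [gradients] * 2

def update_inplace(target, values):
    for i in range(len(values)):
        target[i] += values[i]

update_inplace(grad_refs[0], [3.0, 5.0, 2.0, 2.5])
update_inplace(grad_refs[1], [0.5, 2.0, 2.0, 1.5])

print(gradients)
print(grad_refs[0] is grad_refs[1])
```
[3.5, 7.0, 4.0, 4.0]
True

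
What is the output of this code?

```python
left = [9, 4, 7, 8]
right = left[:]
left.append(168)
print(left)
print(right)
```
[9, 4, 7, 8, 168]
[9, 4, 7, 8]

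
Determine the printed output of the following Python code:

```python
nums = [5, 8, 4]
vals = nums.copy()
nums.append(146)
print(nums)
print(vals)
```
[5, 8, 4, 146]
[5, 8, 4]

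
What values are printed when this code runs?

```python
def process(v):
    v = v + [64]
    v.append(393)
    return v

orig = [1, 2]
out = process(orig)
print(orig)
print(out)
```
[1, 2]
[1, 2, 64, 393]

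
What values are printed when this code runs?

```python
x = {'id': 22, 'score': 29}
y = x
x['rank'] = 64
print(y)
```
{'id': 22, 'score': 29, 'rank': 64}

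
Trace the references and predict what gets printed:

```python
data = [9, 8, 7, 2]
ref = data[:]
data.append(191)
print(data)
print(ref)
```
[9, 8, 7, 2, 191]
[9, 8, 7, 2]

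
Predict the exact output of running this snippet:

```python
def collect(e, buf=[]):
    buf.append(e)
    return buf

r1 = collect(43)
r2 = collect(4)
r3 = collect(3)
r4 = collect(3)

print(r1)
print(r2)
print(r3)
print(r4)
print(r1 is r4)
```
[43, 4, 3, 3]
[43, 4, 3, 3]
[43, 4, 3, 3]
[43, 4, 3, 3]
True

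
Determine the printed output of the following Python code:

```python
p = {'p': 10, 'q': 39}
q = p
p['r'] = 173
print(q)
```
{'p': 10, 'q': 39, 'r': 173}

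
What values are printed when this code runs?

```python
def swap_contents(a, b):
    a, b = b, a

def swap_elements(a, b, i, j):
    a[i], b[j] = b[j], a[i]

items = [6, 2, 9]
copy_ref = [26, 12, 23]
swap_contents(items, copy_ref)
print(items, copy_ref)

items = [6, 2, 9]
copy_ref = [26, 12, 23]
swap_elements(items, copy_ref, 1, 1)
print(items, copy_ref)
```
[6, 2, 9] [26, 12, 23]
[6, 12, 9] [26, 2, 23]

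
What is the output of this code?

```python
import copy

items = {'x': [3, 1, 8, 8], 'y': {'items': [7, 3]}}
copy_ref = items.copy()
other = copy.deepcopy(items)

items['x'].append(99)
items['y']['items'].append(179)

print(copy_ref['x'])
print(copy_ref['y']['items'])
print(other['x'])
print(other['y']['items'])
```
[3, 1, 8, 8, 99]
[7, 3, 179]
[3, 1, 8, 8]
[7, 3]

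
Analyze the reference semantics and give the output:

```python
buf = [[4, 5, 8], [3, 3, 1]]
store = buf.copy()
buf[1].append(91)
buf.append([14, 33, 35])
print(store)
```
[[4, 5, 8], [3, 3, 1, 91]]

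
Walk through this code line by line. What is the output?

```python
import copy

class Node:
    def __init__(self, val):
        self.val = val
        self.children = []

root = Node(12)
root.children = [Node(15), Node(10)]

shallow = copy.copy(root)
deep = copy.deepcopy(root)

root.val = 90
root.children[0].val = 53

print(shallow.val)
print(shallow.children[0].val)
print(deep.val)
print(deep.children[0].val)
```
12
53
12
15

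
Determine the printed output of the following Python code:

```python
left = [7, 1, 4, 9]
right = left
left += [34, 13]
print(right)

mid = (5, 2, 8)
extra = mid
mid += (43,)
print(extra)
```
[7, 1, 4, 9, 34, 13]
(5, 2, 8)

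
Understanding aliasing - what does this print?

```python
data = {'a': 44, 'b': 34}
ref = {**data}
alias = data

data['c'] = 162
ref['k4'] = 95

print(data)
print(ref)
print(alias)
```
{'a': 44, 'b': 34, 'c': 162}
{'a': 44, 'b': 34, 'k4': 95}
{'a': 44, 'b': 34, 'c': 162}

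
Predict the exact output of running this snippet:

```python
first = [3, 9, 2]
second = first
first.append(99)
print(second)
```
[3, 9, 2, 99]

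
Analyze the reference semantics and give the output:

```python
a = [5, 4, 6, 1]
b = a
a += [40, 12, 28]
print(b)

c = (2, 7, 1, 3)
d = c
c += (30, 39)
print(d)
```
[5, 4, 6, 1, 40, 12, 28]
(2, 7, 1, 3)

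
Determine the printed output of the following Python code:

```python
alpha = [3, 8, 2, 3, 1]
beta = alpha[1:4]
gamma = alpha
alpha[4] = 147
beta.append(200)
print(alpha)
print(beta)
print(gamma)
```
[3, 8, 2, 3, 147]
[8, 2, 3, 200]
[3, 8, 2, 3, 147]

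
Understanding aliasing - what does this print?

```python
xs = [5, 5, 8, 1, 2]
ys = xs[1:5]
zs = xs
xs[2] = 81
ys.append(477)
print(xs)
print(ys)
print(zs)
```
[5, 5, 81, 1, 2]
[5, 8, 1, 2, 477]
[5, 5, 81, 1, 2]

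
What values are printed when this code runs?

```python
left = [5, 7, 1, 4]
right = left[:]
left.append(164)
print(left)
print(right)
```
[5, 7, 1, 4, 164]
[5, 7, 1, 4]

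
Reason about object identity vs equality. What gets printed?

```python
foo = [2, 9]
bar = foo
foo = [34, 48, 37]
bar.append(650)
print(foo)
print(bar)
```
[34, 48, 37]
[2, 9, 650]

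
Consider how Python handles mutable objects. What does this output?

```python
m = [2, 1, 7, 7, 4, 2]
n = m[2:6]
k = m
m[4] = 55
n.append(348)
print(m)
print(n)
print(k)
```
[2, 1, 7, 7, 55, 2]
[7, 7, 4, 2, 348]
[2, 1, 7, 7, 55, 2]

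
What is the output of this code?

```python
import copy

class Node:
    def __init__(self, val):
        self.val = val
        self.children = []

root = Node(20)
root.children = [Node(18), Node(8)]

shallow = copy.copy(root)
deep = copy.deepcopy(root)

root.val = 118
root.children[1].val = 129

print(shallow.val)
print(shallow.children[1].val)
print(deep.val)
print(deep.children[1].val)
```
20
129
20
8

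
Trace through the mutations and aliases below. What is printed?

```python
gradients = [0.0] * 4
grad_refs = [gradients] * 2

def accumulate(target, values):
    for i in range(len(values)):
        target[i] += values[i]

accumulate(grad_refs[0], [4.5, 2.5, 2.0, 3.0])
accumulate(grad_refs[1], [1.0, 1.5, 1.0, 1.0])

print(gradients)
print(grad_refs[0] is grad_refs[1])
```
[5.5, 4.0, 3.0, 4.0]
True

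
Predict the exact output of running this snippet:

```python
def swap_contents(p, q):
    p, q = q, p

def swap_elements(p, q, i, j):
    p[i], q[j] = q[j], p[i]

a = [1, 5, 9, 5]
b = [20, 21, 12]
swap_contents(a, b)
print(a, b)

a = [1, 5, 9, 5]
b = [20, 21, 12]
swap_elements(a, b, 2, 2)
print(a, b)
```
[1, 5, 9, 5] [20, 21, 12]
[1, 5, 12, 5] [20, 21, 9]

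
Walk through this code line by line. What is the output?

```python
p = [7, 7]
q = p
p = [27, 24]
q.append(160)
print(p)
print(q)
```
[27, 24]
[7, 7, 160]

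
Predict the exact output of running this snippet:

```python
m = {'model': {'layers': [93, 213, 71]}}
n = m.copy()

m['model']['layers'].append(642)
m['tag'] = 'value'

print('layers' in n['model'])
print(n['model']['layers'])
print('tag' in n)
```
True
[93, 213, 71, 642]
False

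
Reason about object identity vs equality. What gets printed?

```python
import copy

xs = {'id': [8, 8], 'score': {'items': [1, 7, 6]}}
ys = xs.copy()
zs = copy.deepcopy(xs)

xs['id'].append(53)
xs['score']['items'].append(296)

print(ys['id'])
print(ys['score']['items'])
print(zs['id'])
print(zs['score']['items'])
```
[8, 8, 53]
[1, 7, 6, 296]
[8, 8]
[1, 7, 6]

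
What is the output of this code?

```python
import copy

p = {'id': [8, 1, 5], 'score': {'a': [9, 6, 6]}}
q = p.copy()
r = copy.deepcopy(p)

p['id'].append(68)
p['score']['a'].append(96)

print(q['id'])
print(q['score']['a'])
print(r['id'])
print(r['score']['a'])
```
[8, 1, 5, 68]
[9, 6, 6, 96]
[8, 1, 5]
[9, 6, 6]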